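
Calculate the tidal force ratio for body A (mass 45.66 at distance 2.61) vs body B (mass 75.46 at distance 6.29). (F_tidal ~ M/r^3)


Ratio = (M1/r1^3) / (M2/r2^3) = (45.66/2.61^3) / (75.46/6.29^3) = 8.4693

8.4693


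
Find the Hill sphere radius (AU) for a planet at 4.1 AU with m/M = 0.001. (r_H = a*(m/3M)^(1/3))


r_H = a * (m/3M)^(1/3) = 4.1 * (0.001/3)^(1/3) = 0.2843

0.2843 AU


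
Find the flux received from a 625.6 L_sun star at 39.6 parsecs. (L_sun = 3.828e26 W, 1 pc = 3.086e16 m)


F = L / (4*pi*d^2) = 2.395e+29 / (4*pi*(1.222e+18)^2) = 1.276e-08

1.276e-08 W/m^2


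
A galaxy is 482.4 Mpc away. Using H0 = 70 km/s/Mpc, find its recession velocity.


v = H0 * d = 70 * 482.4 = 33768.0

33768.0 km/s


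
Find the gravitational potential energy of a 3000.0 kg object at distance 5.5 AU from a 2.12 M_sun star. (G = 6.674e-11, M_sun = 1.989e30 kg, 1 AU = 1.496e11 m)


M = 2.12 * 1.989e30 kg = 4.21668e+30 kg; r = 5.5 AU * 1.496e11 m/AU = 8.228e+11 m. U = -GM*m/r = -(6.674e-11 * 4.21668e+30 * 3000.0) / 8.228e+11 = -1.026e+12

-1.026e+12 J


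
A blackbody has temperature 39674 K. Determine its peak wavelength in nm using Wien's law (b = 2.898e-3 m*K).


lam_max = b / T = 2.898e-3 / 39674 = 7.305e-08 m = 73.0453 nm

73.0453 nm


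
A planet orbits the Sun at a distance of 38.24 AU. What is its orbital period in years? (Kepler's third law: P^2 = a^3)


P = a^(3/2) = 38.24^1.5 = 236.4704

236.4704 years


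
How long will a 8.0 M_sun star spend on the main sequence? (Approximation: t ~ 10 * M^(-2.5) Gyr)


t = 10 * M^(-2.5) = 10 * 8.0^(-2.5) = 0.0552

0.0552 Gyr


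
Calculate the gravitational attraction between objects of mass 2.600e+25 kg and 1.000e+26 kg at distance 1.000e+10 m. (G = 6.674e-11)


F = G*m1*m2/r^2 = 6.674e-11 * 2.600e+25 * 1.000e+26 / (1.000e+10)^2 = 6.674e-11 * 2.600e+51 / 1.000e+20 = 1.735e+21

1.735e+21 N


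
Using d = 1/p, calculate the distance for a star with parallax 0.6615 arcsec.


d = 1/p = 1/0.6615 = 1.5117

1.5117 pc


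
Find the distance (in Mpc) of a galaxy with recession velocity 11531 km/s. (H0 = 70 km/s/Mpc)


d = v / H0 = 11531 / 70 = 164.7286

164.7286 Mpc


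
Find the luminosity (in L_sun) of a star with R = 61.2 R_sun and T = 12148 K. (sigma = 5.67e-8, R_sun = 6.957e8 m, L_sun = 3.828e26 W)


R = 61.2 * 6.957e8 m = 4.257684e+10 m. L = 4*pi*R^2*sigma*T^4 = 4*pi*(4.257684e+10)^2 * 5.67e-8 * 12148^4 = 2.812929884e+31 W. L/L_sun = 2.812929884e+31 / 3.828e26 = 73483.0168

73483.0168 L_sun


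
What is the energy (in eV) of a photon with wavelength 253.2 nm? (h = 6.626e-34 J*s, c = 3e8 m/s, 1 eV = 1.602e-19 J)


E = hc/lambda = 6.626e-34 * 3e8 / 2.532e-07 = 7.851e-19 J = 4.9006 eV

4.9006 eV


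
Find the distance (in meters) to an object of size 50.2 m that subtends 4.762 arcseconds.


D = size / theta_rad, theta_rad = 4.762 * pi/(180*3600) = 2.309e-05, D = 2.174e+06

2.174e+06 m


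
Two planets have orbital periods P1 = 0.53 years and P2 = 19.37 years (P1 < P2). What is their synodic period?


1/P_syn = |1/P1 - 1/P2| = |1/0.53 - 1/19.37| => P_syn = 0.5449

0.5449 years


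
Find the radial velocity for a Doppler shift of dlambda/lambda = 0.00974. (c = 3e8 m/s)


v = (dlambda/lambda) * c = 0.00974 * 3e8 = 2.922e+06

2.922e+06 m/s


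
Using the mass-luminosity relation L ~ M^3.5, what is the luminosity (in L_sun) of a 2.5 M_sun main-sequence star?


L/L_sun = (M/M_sun)^3.5 = 2.5^3.5 = 24.7053

24.7053 L_sun


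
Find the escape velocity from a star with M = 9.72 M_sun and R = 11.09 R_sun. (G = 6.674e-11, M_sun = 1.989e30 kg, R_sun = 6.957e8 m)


M = 9.72 * 1.989e30 kg = 1.933308e+31 kg; R = 11.09 * 6.957e8 m = 7.715313e+09 m. v_esc = sqrt(2GM/R) = sqrt(2 * 6.674e-11 * 1.933308e+31 / 7.715313e+09) = 578338.1591

578338.1591 m/s


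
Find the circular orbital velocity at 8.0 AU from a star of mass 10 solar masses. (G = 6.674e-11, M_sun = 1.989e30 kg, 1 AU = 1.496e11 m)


v = sqrt(GM/r) = sqrt(6.674e-11 * 1.989e+31 / 1.197e+12) = 33304.2534

33304.2534 m/s


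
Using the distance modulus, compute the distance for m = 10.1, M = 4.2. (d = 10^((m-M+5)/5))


d = 10^((m - M + 5)/5) = 10^((10.1 - 4.2 + 5)/5) = 151.3561

151.3561 pc


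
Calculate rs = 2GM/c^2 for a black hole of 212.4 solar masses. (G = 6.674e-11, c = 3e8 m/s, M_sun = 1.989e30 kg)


M = 212.4 * 1.989e30 kg = 4.224636e+32 kg. rs = 2GM/c^2 = 2 * 6.674e-11 * 4.224636e+32 / (3e8)^2 = 626560.4592

626560.4592 m


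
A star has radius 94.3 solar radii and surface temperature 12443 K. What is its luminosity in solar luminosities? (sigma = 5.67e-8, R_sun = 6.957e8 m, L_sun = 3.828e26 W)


R = 94.3 * 6.957e8 m = 6.560451e+10 m. L = 4*pi*R^2*sigma*T^4 = 4*pi*(6.560451e+10)^2 * 5.67e-8 * 12443^4 = 7.351241997e+31 W. L/L_sun = 7.351241997e+31 / 3.828e26 = 192038.7147

192038.7147 L_sun


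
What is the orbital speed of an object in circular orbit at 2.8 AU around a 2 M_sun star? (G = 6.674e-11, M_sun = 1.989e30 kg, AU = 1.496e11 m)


v = sqrt(GM/r) = sqrt(6.674e-11 * 3.978e+30 / 4.189e+11) = 25175.6492

25175.6492 m/s


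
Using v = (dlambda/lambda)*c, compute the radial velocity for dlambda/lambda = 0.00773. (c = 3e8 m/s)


v = (dlambda/lambda) * c = 0.00773 * 3e8 = 2.319e+06

2.319e+06 m/s


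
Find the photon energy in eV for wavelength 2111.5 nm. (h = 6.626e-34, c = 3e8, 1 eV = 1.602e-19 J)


E = hc/lambda = 6.626e-34 * 3e8 / 2.112e-06 = 9.414e-20 J = 0.5877 eV

0.5877 eV


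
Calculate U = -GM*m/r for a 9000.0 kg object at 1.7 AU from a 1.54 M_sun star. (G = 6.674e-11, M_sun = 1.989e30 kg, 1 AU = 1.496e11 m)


M = 1.54 * 1.989e30 kg = 3.06306e+30 kg; r = 1.7 AU * 1.496e11 m/AU = 2.5432e+11 m. U = -GM*m/r = -(6.674e-11 * 3.06306e+30 * 9000.0) / 2.5432e+11 = -7.234e+12

-7.234e+12 J


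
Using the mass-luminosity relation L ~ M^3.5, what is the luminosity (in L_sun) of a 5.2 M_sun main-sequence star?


L/L_sun = (M/M_sun)^3.5 = 5.2^3.5 = 320.6356

320.6356 L_sun


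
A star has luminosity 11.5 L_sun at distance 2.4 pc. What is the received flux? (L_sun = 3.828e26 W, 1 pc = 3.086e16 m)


F = L / (4*pi*d^2) = 4.402e+27 / (4*pi*(7.406e+16)^2) = 6.386e-08

6.386e-08 W/m^2


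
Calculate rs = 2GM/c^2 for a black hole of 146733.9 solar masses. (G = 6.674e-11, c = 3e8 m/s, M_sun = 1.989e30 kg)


M = 146733.9 * 1.989e30 kg = 2.918537271e+35 kg. rs = 2GM/c^2 = 2 * 6.674e-11 * 2.918537271e+35 / (3e8)^2 = 4.329e+08

4.329e+08 m


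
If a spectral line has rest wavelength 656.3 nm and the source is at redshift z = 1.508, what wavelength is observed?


lam_obs = lam_emit * (1 + z) = 656.3 * (1 + 1.508) = 1646.0004

1646.0004 nm


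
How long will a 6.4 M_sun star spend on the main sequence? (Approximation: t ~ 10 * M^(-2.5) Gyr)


t = 10 * M^(-2.5) = 10 * 6.4^(-2.5) = 0.0965

0.0965 Gyr


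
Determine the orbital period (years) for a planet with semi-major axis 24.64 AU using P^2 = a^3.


P = a^(3/2) = 24.64^1.5 = 122.3097

122.3097 years


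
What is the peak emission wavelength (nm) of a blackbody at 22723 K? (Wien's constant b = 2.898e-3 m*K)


lam_max = b / T = 2.898e-3 / 22723 = 1.275e-07 m = 127.536 nm

127.536 nm


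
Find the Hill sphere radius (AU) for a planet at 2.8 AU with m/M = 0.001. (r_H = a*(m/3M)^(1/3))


r_H = a * (m/3M)^(1/3) = 2.8 * (0.001/3)^(1/3) = 0.1941

0.1941 AU


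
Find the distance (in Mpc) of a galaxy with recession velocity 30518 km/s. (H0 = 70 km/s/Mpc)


d = v / H0 = 30518 / 70 = 435.9714

435.9714 Mpc


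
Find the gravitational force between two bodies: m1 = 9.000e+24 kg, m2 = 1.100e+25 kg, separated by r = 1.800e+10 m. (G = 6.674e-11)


F = G*m1*m2/r^2 = 6.674e-11 * 9.000e+24 * 1.100e+25 / (1.800e+10)^2 = 6.674e-11 * 9.900e+49 / 3.240e+20 = 2.039e+19

2.039e+19 N


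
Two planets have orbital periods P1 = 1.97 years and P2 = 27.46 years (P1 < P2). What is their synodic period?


1/P_syn = |1/P1 - 1/P2| = |1/1.97 - 1/27.46| => P_syn = 2.1223

2.1223 years


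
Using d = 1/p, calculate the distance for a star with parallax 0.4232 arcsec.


d = 1/p = 1/0.4232 = 2.3629

2.3629 pc


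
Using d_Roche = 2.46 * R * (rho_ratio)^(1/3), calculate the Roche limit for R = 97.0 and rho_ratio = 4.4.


d_Roche = 2.46 * 97.0 * 4.4^(1/3) = 391.0129

391.0129


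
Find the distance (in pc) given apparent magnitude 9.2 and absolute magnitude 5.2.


d = 10^((m - M + 5)/5) = 10^((9.2 - 5.2 + 5)/5) = 63.0957

63.0957 pc


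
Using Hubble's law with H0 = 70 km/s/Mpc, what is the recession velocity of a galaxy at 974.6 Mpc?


v = H0 * d = 70 * 974.6 = 68222.0

68222.0 km/s


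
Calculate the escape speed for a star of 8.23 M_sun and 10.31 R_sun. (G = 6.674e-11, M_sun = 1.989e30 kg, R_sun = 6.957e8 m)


M = 8.23 * 1.989e30 kg = 1.636947e+31 kg; R = 10.31 * 6.957e8 m = 7.172667e+09 m. v_esc = sqrt(2GM/R) = sqrt(2 * 6.674e-11 * 1.636947e+31 / 7.172667e+09) = 551931.3639

551931.3639 m/s


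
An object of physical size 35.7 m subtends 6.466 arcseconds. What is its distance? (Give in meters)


D = size / theta_rad, theta_rad = 6.466 * pi/(180*3600) = 3.135e-05, D = 1.139e+06

1.139e+06 m


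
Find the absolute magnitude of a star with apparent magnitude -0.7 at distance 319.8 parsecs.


M = m - 5*log10(d) + 5 = -0.7 - 5*log10(319.8) + 5 = -8.2244

-8.2244


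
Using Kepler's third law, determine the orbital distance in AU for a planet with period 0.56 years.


a = P^(2/3) = 0.56^(2/3) = 0.6794

0.6794 AU


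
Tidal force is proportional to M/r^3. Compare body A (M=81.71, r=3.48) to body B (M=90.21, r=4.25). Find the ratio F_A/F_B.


Ratio = (M1/r1^3) / (M2/r2^3) = (81.71/3.48^3) / (90.21/4.25^3) = 1.6499

1.6499


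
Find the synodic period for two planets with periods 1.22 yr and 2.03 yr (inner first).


1/P_syn = |1/P1 - 1/P2| = |1/1.22 - 1/2.03| => P_syn = 3.0575

3.0575 years


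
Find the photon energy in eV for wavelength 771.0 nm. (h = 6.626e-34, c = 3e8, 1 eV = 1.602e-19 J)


E = hc/lambda = 6.626e-34 * 3e8 / 7.710e-07 = 2.578e-19 J = 1.6094 eV

1.6094 eV


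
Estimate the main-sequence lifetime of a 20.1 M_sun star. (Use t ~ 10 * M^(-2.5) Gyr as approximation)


t = 10 * M^(-2.5) = 10 * 20.1^(-2.5) = 0.0055

0.0055 Gyr


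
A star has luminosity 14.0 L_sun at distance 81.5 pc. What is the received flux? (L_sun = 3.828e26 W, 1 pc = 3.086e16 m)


F = L / (4*pi*d^2) = 5.359e+27 / (4*pi*(2.515e+18)^2) = 6.742e-11

6.742e-11 W/m^2


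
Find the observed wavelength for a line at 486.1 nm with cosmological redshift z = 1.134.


lam_obs = lam_emit * (1 + z) = 486.1 * (1 + 1.134) = 1037.3374

1037.3374 nm


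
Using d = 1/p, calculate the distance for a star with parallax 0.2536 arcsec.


d = 1/p = 1/0.2536 = 3.9432

3.9432 pc


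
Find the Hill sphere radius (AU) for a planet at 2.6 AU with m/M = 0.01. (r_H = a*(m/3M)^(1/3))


r_H = a * (m/3M)^(1/3) = 2.6 * (0.01/3)^(1/3) = 0.3884

0.3884 AU


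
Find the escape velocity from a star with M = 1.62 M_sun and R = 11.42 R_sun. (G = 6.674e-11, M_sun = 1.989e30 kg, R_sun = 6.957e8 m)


M = 1.62 * 1.989e30 kg = 3.22218e+30 kg; R = 11.42 * 6.957e8 m = 7.944894e+09 m. v_esc = sqrt(2GM/R) = sqrt(2 * 6.674e-11 * 3.22218e+30 / 7.944894e+09) = 232669.2255

232669.2255 m/s


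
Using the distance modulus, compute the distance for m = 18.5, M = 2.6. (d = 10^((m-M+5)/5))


d = 10^((m - M + 5)/5) = 10^((18.5 - 2.6 + 5)/5) = 15135.6125

15135.6125 pc


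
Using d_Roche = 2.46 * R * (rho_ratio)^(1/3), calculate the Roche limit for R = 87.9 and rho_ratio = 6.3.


d_Roche = 2.46 * 87.9 * 6.3^(1/3) = 399.3658

399.3658


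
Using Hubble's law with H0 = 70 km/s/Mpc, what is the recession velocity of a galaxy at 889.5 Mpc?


v = H0 * d = 70 * 889.5 = 62265.0

62265.0 km/s


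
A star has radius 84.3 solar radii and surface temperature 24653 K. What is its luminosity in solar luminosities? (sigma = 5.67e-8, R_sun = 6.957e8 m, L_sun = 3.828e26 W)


R = 84.3 * 6.957e8 m = 5.864751e+10 m. L = 4*pi*R^2*sigma*T^4 = 4*pi*(5.864751e+10)^2 * 5.67e-8 * 24653^4 = 9.0525552e+32 W. L/L_sun = 9.0525552e+32 / 3.828e26 = 2.365e+06

2.365e+06 L_sun


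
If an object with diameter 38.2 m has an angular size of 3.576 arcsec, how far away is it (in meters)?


D = size / theta_rad, theta_rad = 3.576 * pi/(180*3600) = 1.734e-05, D = 2.203e+06

2.203e+06 m


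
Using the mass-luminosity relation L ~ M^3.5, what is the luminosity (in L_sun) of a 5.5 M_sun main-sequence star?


L/L_sun = (M/M_sun)^3.5 = 5.5^3.5 = 390.184

390.184 L_sun


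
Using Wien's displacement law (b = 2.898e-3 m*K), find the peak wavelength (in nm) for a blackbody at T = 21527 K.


lam_max = b / T = 2.898e-3 / 21527 = 1.346e-07 m = 134.6216 nm

134.6216 nm


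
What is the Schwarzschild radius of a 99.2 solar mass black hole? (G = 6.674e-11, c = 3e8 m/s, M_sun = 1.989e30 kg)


M = 99.2 * 1.989e30 kg = 1.973088e+32 kg. rs = 2GM/c^2 = 2 * 6.674e-11 * 1.973088e+32 / (3e8)^2 = 292630.8736

292630.8736 m


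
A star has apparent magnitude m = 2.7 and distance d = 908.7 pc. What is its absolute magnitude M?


M = m - 5*log10(d) + 5 = 2.7 - 5*log10(908.7) + 5 = -7.0921

-7.0921


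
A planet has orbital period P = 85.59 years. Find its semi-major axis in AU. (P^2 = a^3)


a = P^(2/3) = 85.59^(2/3) = 19.4215

19.4215 AU


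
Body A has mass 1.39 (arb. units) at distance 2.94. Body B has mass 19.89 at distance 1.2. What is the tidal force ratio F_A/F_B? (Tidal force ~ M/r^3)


Ratio = (M1/r1^3) / (M2/r2^3) = (1.39/2.94^3) / (19.89/1.2^3) = 0.0048

0.0048


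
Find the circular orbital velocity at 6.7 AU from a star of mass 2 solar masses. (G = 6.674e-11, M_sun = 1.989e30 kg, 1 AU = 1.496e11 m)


v = sqrt(GM/r) = sqrt(6.674e-11 * 3.978e+30 / 1.002e+12) = 16275.0485

16275.0485 m/s


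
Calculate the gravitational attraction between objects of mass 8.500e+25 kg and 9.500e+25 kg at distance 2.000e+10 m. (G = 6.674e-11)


F = G*m1*m2/r^2 = 6.674e-11 * 8.500e+25 * 9.500e+25 / (2.000e+10)^2 = 6.674e-11 * 8.075e+51 / 4.000e+20 = 1.347e+21

1.347e+21 N


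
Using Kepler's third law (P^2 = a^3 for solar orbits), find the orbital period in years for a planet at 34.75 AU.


P = a^(3/2) = 34.75^1.5 = 204.8482

204.8482 years


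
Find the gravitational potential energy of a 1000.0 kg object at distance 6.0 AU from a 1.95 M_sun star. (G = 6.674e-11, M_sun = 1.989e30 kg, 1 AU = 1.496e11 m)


M = 1.95 * 1.989e30 kg = 3.87855e+30 kg; r = 6.0 AU * 1.496e11 m/AU = 8.976e+11 m. U = -GM*m/r = -(6.674e-11 * 3.87855e+30 * 1000.0) / 8.976e+11 = -2.884e+11

-2.884e+11 J


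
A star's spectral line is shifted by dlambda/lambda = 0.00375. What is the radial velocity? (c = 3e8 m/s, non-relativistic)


v = (dlambda/lambda) * c = 0.00375 * 3e8 = 1.125e+06

1.125e+06 m/s


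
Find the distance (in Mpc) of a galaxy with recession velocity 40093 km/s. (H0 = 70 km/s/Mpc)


d = v / H0 = 40093 / 70 = 572.7571

572.7571 Mpc


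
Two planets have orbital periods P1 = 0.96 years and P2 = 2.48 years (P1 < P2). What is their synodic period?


1/P_syn = |1/P1 - 1/P2| = |1/0.96 - 1/2.48| => P_syn = 1.5663

1.5663 years


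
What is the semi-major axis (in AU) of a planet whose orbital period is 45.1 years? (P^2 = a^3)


a = P^(2/3) = 45.1^(2/3) = 12.6702

12.6702 AU


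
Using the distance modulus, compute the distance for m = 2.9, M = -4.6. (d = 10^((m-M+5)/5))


d = 10^((m - M + 5)/5) = 10^((2.9 - -4.6 + 5)/5) = 316.2278

316.2278 pc


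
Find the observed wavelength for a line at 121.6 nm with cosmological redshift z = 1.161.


lam_obs = lam_emit * (1 + z) = 121.6 * (1 + 1.161) = 262.7776

262.7776 nm


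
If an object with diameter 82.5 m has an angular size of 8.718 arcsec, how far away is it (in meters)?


D = size / theta_rad, theta_rad = 8.718 * pi/(180*3600) = 4.227e-05, D = 1.952e+06

1.952e+06 m


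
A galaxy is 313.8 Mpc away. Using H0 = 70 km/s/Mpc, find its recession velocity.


v = H0 * d = 70 * 313.8 = 21966.0

21966.0 km/s


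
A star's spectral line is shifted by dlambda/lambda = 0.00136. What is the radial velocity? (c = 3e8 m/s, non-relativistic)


v = (dlambda/lambda) * c = 0.00136 * 3e8 = 408000.0

408000.0 m/s


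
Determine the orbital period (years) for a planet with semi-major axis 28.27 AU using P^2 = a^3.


P = a^(3/2) = 28.27^1.5 = 150.3103

150.3103 years


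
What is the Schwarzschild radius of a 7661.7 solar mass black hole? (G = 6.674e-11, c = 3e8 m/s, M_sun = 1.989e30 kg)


M = 7661.7 * 1.989e30 kg = 1.52391213e+34 kg. rs = 2GM/c^2 = 2 * 6.674e-11 * 1.52391213e+34 / (3e8)^2 = 2.260e+07

2.260e+07 m


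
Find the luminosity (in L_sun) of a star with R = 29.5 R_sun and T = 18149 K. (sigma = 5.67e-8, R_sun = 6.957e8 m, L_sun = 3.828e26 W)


R = 29.5 * 6.957e8 m = 2.052315e+10 m. L = 4*pi*R^2*sigma*T^4 = 4*pi*(2.052315e+10)^2 * 5.67e-8 * 18149^4 = 3.25605524e+31 W. L/L_sun = 3.25605524e+31 / 3.828e26 = 85058.9143

85058.9143 L_sun


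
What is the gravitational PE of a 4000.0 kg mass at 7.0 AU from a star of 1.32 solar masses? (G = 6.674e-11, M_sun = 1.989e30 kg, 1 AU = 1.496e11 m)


M = 1.32 * 1.989e30 kg = 2.62548e+30 kg; r = 7.0 AU * 1.496e11 m/AU = 1.0472e+12 m. U = -GM*m/r = -(6.674e-11 * 2.62548e+30 * 4000.0) / 1.0472e+12 = -6.693e+11

-6.693e+11 J


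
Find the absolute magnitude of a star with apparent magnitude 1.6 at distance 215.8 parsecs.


M = m - 5*log10(d) + 5 = 1.6 - 5*log10(215.8) + 5 = -5.0703

-5.0703


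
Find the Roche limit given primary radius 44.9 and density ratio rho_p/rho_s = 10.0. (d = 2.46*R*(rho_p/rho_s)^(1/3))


d_Roche = 2.46 * 44.9 * 10.0^(1/3) = 237.9659

237.9659


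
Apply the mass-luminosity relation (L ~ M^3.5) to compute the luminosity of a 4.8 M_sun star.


L/L_sun = (M/M_sun)^3.5 = 4.8^3.5 = 242.2949

242.2949 L_sun


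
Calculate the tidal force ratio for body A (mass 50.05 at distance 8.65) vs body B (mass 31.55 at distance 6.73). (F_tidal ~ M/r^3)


Ratio = (M1/r1^3) / (M2/r2^3) = (50.05/8.65^3) / (31.55/6.73^3) = 0.7471

0.7471


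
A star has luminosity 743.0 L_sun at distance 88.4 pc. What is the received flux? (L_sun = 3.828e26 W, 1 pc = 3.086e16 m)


F = L / (4*pi*d^2) = 2.844e+29 / (4*pi*(2.728e+18)^2) = 3.041e-09

3.041e-09 W/m^2


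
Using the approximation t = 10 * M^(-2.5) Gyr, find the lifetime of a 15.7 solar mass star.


t = 10 * M^(-2.5) = 10 * 15.7^(-2.5) = 0.0102

0.0102 Gyr


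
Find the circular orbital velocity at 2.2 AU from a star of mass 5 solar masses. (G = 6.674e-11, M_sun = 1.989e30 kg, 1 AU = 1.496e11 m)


v = sqrt(GM/r) = sqrt(6.674e-11 * 9.945e+30 / 3.291e+11) = 44907.4461

44907.4461 m/s


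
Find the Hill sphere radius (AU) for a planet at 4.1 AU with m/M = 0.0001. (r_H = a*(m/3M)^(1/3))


r_H = a * (m/3M)^(1/3) = 4.1 * (0.0001/3)^(1/3) = 0.132

0.132 AU


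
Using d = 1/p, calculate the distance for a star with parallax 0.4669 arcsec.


d = 1/p = 1/0.4669 = 2.1418

2.1418 pc


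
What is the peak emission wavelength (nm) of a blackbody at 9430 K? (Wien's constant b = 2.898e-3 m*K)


lam_max = b / T = 2.898e-3 / 9430 = 3.073e-07 m = 307.3171 nm

307.3171 nm


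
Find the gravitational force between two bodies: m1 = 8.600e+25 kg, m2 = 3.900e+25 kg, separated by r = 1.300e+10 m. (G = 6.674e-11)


F = G*m1*m2/r^2 = 6.674e-11 * 8.600e+25 * 3.900e+25 / (1.300e+10)^2 = 6.674e-11 * 3.354e+51 / 1.690e+20 = 1.325e+21

1.325e+21 N


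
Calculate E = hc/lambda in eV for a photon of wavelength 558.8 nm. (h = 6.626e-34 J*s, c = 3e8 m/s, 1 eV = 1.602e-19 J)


E = hc/lambda = 6.626e-34 * 3e8 / 5.588e-07 = 3.557e-19 J = 2.2205 eV

2.2205 eV


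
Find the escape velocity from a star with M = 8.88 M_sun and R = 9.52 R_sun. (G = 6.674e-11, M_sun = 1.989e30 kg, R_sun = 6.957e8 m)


M = 8.88 * 1.989e30 kg = 1.766232e+31 kg; R = 9.52 * 6.957e8 m = 6.623064e+09 m. v_esc = sqrt(2GM/R) = sqrt(2 * 6.674e-11 * 1.766232e+31 / 6.623064e+09) = 596626.4427

596626.4427 m/s


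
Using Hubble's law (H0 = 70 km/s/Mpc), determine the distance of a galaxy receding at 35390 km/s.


d = v / H0 = 35390 / 70 = 505.5714

505.5714 Mpc


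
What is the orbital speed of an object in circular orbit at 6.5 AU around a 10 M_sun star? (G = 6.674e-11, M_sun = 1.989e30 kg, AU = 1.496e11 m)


v = sqrt(GM/r) = sqrt(6.674e-11 * 1.989e+31 / 9.724e+11) = 36947.7518

36947.7518 m/s


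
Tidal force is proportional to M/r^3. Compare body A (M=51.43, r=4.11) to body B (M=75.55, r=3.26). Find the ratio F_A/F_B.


Ratio = (M1/r1^3) / (M2/r2^3) = (51.43/4.11^3) / (75.55/3.26^3) = 0.3397

0.3397


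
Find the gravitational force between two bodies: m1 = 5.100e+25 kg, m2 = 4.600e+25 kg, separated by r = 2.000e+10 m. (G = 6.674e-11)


F = G*m1*m2/r^2 = 6.674e-11 * 5.100e+25 * 4.600e+25 / (2.000e+10)^2 = 6.674e-11 * 2.346e+51 / 4.000e+20 = 3.914e+20

3.914e+20 N


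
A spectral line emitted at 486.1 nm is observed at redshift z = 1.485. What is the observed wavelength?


lam_obs = lam_emit * (1 + z) = 486.1 * (1 + 1.485) = 1207.9585

1207.9585 nm


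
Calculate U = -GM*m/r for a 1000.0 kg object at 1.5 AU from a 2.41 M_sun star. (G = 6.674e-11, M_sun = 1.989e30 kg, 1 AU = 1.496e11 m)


M = 2.41 * 1.989e30 kg = 4.79349e+30 kg; r = 1.5 AU * 1.496e11 m/AU = 2.244e+11 m. U = -GM*m/r = -(6.674e-11 * 4.79349e+30 * 1000.0) / 2.244e+11 = -1.426e+12

-1.426e+12 J


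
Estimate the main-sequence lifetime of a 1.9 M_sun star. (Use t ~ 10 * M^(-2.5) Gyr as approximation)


t = 10 * M^(-2.5) = 10 * 1.9^(-2.5) = 2.0096

2.0096 Gyr


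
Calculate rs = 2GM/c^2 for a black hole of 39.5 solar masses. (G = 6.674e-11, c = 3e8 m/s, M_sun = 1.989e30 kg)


M = 39.5 * 1.989e30 kg = 7.85655e+31 kg. rs = 2GM/c^2 = 2 * 6.674e-11 * 7.85655e+31 / (3e8)^2 = 116521.366

116521.366 m


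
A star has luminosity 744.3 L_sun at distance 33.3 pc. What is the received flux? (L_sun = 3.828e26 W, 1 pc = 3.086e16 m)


F = L / (4*pi*d^2) = 2.849e+29 / (4*pi*(1.028e+18)^2) = 2.147e-08

2.147e-08 W/m^2


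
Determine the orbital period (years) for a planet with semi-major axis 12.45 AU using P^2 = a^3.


P = a^(3/2) = 12.45^1.5 = 43.9293

43.9293 years


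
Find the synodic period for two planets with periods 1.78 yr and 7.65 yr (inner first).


1/P_syn = |1/P1 - 1/P2| = |1/1.78 - 1/7.65| => P_syn = 2.3198

2.3198 years


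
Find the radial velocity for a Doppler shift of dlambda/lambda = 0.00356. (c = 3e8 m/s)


v = (dlambda/lambda) * c = 0.00356 * 3e8 = 1.068e+06

1.068e+06 m/s


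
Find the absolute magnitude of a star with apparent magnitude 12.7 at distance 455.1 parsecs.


M = m - 5*log10(d) + 5 = 12.7 - 5*log10(455.1) + 5 = 4.4095

4.4095


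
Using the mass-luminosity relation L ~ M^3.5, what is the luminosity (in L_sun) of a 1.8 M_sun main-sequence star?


L/L_sun = (M/M_sun)^3.5 = 1.8^3.5 = 7.8244

7.8244 L_sun


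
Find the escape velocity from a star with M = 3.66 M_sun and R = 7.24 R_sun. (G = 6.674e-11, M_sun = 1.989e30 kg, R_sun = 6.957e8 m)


M = 3.66 * 1.989e30 kg = 7.27974e+30 kg; R = 7.24 * 6.957e8 m = 5.036868e+09 m. v_esc = sqrt(2GM/R) = sqrt(2 * 6.674e-11 * 7.27974e+30 / 5.036868e+09) = 439223.6822

439223.6822 m/s


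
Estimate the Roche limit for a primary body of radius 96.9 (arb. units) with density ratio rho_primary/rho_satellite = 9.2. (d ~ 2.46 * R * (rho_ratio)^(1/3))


d_Roche = 2.46 * 96.9 * 9.2^(1/3) = 499.4839

499.4839


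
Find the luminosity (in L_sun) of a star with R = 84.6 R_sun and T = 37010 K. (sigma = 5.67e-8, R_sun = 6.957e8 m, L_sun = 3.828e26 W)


R = 84.6 * 6.957e8 m = 5.885622e+10 m. L = 4*pi*R^2*sigma*T^4 = 4*pi*(5.885622e+10)^2 * 5.67e-8 * 37010^4 = 4.63077837e+33 W. L/L_sun = 4.63077837e+33 / 3.828e26 = 1.210e+07

1.210e+07 L_sun


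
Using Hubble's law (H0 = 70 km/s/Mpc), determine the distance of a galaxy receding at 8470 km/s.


d = v / H0 = 8470 / 70 = 121.0

121.0 Mpc


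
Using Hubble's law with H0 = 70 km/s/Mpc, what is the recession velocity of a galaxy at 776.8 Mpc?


v = H0 * d = 70 * 776.8 = 54376.0

54376.0 km/s


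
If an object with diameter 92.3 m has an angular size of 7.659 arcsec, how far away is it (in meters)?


D = size / theta_rad, theta_rad = 7.659 * pi/(180*3600) = 3.713e-05, D = 2.486e+06

2.486e+06 m


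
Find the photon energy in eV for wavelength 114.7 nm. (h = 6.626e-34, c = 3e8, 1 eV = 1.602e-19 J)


E = hc/lambda = 6.626e-34 * 3e8 / 1.147e-07 = 1.733e-18 J = 10.818 eV

10.818 eV


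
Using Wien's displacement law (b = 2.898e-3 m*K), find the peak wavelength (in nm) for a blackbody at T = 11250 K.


lam_max = b / T = 2.898e-3 / 11250 = 2.576e-07 m = 257.6 nm

257.6 nm


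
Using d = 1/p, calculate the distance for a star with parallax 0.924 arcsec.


d = 1/p = 1/0.924 = 1.0823

1.0823 pc


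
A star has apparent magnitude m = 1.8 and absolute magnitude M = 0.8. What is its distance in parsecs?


d = 10^((m - M + 5)/5) = 10^((1.8 - 0.8 + 5)/5) = 15.8489

15.8489 pc


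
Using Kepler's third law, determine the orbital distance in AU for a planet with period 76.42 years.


a = P^(2/3) = 76.42^(2/3) = 18.0082

18.0082 AU


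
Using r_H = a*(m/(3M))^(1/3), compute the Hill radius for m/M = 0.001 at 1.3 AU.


r_H = a * (m/3M)^(1/3) = 1.3 * (0.001/3)^(1/3) = 0.0901

0.0901 AU


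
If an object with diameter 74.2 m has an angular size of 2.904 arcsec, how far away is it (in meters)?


D = size / theta_rad, theta_rad = 2.904 * pi/(180*3600) = 1.408e-05, D = 5.270e+06

5.270e+06 m


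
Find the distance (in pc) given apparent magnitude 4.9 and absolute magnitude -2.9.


d = 10^((m - M + 5)/5) = 10^((4.9 - -2.9 + 5)/5) = 363.0781

363.0781 pc


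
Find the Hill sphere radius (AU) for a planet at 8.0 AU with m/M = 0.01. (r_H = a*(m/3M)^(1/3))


r_H = a * (m/3M)^(1/3) = 8.0 * (0.01/3)^(1/3) = 1.195

1.195 AU


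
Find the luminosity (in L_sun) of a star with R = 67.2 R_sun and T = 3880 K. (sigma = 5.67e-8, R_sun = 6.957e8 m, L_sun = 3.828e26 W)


R = 67.2 * 6.957e8 m = 4.675104e+10 m. L = 4*pi*R^2*sigma*T^4 = 4*pi*(4.675104e+10)^2 * 5.67e-8 * 3880^4 = 3.529412164e+29 W. L/L_sun = 3.529412164e+29 / 3.828e26 = 921.999

921.999 L_sun


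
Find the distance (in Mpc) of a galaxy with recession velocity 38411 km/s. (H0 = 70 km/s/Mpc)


d = v / H0 = 38411 / 70 = 548.7286

548.7286 Mpc


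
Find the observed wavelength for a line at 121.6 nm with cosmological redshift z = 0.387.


lam_obs = lam_emit * (1 + z) = 121.6 * (1 + 0.387) = 168.6592

168.6592 nm


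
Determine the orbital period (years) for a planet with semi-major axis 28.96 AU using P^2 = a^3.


P = a^(3/2) = 28.96^1.5 = 155.8468

155.8468 years


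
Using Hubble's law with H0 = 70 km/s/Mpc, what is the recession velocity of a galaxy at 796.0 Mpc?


v = H0 * d = 70 * 796.0 = 55720.0

55720.0 km/s


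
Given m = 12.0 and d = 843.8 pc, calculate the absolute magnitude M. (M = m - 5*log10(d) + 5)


M = m - 5*log10(d) + 5 = 12.0 - 5*log10(843.8) + 5 = 2.3688

2.3688


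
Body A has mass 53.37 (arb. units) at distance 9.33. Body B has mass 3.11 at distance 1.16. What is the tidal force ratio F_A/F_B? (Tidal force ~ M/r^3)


Ratio = (M1/r1^3) / (M2/r2^3) = (53.37/9.33^3) / (3.11/1.16^3) = 0.033

0.033


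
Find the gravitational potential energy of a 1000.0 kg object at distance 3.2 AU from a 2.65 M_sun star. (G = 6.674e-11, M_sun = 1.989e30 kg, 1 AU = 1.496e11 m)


M = 2.65 * 1.989e30 kg = 5.27085e+30 kg; r = 3.2 AU * 1.496e11 m/AU = 4.7872e+11 m. U = -GM*m/r = -(6.674e-11 * 5.27085e+30 * 1000.0) / 4.7872e+11 = -7.348e+11

-7.348e+11 J


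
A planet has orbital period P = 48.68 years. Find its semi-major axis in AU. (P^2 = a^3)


a = P^(2/3) = 48.68^(2/3) = 13.3322

13.3322 AU


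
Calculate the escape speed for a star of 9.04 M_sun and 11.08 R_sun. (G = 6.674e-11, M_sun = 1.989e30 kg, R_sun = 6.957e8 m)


M = 9.04 * 1.989e30 kg = 1.798056e+31 kg; R = 11.08 * 6.957e8 m = 7.708356e+09 m. v_esc = sqrt(2GM/R) = sqrt(2 * 6.674e-11 * 1.798056e+31 / 7.708356e+09) = 557993.094

557993.094 m/s


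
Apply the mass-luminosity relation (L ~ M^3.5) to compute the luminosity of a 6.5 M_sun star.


L/L_sun = (M/M_sun)^3.5 = 6.5^3.5 = 700.1591

700.1591 L_sun


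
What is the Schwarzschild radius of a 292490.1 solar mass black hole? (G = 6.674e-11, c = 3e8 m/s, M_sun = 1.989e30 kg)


M = 292490.1 * 1.989e30 kg = 5.817628089e+35 kg. rs = 2GM/c^2 = 2 * 6.674e-11 * 5.817628089e+35 / (3e8)^2 = 8.628e+08

8.628e+08 m


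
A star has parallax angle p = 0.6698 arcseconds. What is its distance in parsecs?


d = 1/p = 1/0.6698 = 1.493

1.493 pc


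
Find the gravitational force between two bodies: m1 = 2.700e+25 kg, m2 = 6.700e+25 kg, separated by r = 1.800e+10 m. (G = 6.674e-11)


F = G*m1*m2/r^2 = 6.674e-11 * 2.700e+25 * 6.700e+25 / (1.800e+10)^2 = 6.674e-11 * 1.809e+51 / 3.240e+20 = 3.726e+20

3.726e+20 N


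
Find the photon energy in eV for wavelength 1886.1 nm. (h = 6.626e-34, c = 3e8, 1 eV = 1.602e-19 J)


E = hc/lambda = 6.626e-34 * 3e8 / 1.886e-06 = 1.054e-19 J = 0.6579 eV

0.6579 eV


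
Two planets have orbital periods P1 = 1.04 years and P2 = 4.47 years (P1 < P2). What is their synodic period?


1/P_syn = |1/P1 - 1/P2| = |1/1.04 - 1/4.47| => P_syn = 1.3553

1.3553 years


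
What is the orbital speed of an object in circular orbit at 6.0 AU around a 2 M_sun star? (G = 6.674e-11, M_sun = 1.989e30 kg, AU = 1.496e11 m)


v = sqrt(GM/r) = sqrt(6.674e-11 * 3.978e+30 / 8.976e+11) = 17198.2425

17198.2425 m/s


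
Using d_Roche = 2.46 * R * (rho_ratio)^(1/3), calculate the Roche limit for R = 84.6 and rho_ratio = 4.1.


d_Roche = 2.46 * 84.6 * 4.1^(1/3) = 333.094

333.094


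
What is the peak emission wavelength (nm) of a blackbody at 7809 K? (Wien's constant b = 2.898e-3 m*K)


lam_max = b / T = 2.898e-3 / 7809 = 3.711e-07 m = 371.1103 nm

371.1103 nm


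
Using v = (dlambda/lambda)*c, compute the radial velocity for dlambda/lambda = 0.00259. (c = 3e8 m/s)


v = (dlambda/lambda) * c = 0.00259 * 3e8 = 777000.0

777000.0 m/s


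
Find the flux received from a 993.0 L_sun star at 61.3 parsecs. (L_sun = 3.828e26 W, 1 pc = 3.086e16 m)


F = L / (4*pi*d^2) = 3.801e+29 / (4*pi*(1.892e+18)^2) = 8.453e-09

8.453e-09 W/m^2


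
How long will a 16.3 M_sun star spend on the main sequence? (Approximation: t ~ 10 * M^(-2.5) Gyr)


t = 10 * M^(-2.5) = 10 * 16.3^(-2.5) = 0.0093

0.0093 Gyr


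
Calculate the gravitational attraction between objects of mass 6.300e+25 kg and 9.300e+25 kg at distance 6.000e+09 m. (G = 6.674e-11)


F = G*m1*m2/r^2 = 6.674e-11 * 6.300e+25 * 9.300e+25 / (6.000e+09)^2 = 6.674e-11 * 5.859e+51 / 3.600e+19 = 1.086e+22

1.086e+22 N


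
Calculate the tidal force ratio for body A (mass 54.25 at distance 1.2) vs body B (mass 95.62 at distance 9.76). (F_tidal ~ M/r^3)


Ratio = (M1/r1^3) / (M2/r2^3) = (54.25/1.2^3) / (95.62/9.76^3) = 305.2507

305.2507


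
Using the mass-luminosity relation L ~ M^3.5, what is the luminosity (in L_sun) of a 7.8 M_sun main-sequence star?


L/L_sun = (M/M_sun)^3.5 = 7.8^3.5 = 1325.3516

1325.3516 L_sun


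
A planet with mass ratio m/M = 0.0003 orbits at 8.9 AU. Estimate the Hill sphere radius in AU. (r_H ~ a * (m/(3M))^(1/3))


r_H = a * (m/3M)^(1/3) = 8.9 * (0.0003/3)^(1/3) = 0.4131

0.4131 AU


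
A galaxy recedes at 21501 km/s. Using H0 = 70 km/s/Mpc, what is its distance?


d = v / H0 = 21501 / 70 = 307.1571

307.1571 Mpc


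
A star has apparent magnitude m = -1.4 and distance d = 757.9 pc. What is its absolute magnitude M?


M = m - 5*log10(d) + 5 = -1.4 - 5*log10(757.9) + 5 = -10.7981

-10.7981


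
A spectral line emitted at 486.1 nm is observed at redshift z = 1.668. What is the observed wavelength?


lam_obs = lam_emit * (1 + z) = 486.1 * (1 + 1.668) = 1296.9148

1296.9148 nm


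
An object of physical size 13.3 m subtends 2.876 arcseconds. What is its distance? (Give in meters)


D = size / theta_rad, theta_rad = 2.876 * pi/(180*3600) = 1.394e-05, D = 953867.1499

953867.1499 m


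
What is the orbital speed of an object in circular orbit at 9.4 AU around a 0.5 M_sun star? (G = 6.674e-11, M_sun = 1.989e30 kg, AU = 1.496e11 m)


v = sqrt(GM/r) = sqrt(6.674e-11 * 9.945e+29 / 1.406e+12) = 6870.1429

6870.1429 m/s


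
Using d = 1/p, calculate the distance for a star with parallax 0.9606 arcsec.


d = 1/p = 1/0.9606 = 1.041

1.041 pc


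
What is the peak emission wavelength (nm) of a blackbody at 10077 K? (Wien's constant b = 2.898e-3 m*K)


lam_max = b / T = 2.898e-3 / 10077 = 2.876e-07 m = 287.5856 nm

287.5856 nm


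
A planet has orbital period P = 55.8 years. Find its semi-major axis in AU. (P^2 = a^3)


a = P^(2/3) = 55.8^(2/3) = 14.6024

14.6024 AU


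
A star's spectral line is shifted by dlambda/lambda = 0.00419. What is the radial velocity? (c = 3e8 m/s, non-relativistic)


v = (dlambda/lambda) * c = 0.00419 * 3e8 = 1.257e+06

1.257e+06 m/s


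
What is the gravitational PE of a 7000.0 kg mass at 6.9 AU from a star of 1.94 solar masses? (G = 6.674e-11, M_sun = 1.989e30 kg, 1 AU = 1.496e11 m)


M = 1.94 * 1.989e30 kg = 3.85866e+30 kg; r = 6.9 AU * 1.496e11 m/AU = 1.03224e+12 m. U = -GM*m/r = -(6.674e-11 * 3.85866e+30 * 7000.0) / 1.03224e+12 = -1.746e+12

-1.746e+12 J


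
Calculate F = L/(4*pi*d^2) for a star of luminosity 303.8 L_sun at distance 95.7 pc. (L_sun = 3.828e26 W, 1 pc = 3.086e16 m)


F = L / (4*pi*d^2) = 1.163e+29 / (4*pi*(2.953e+18)^2) = 1.061e-09

1.061e-09 W/m^2


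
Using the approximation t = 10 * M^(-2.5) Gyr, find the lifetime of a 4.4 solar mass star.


t = 10 * M^(-2.5) = 10 * 4.4^(-2.5) = 0.2462

0.2462 Gyr


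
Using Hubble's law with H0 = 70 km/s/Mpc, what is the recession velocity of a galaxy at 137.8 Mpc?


v = H0 * d = 70 * 137.8 = 9646.0

9646.0 km/s


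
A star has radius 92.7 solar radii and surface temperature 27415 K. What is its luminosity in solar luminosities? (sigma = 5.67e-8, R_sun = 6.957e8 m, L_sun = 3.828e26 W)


R = 92.7 * 6.957e8 m = 6.449139e+10 m. L = 4*pi*R^2*sigma*T^4 = 4*pi*(6.449139e+10)^2 * 5.67e-8 * 27415^4 = 1.673976662e+33 W. L/L_sun = 1.673976662e+33 / 3.828e26 = 4.373e+06

4.373e+06 L_sun


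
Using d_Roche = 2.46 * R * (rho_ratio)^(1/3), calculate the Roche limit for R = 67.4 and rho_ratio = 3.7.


d_Roche = 2.46 * 67.4 * 3.7^(1/3) = 256.4458

256.4458


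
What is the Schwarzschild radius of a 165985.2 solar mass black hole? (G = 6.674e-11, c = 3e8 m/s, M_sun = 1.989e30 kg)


M = 165985.2 * 1.989e30 kg = 3.301445628e+35 kg. rs = 2GM/c^2 = 2 * 6.674e-11 * 3.301445628e+35 / (3e8)^2 = 4.896e+08

4.896e+08 m


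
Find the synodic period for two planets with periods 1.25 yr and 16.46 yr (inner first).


1/P_syn = |1/P1 - 1/P2| = |1/1.25 - 1/16.46| => P_syn = 1.3527

1.3527 years


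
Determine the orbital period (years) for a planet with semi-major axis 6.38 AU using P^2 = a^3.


P = a^(3/2) = 6.38^1.5 = 16.115

16.115 years


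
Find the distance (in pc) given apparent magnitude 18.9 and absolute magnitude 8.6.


d = 10^((m - M + 5)/5) = 10^((18.9 - 8.6 + 5)/5) = 1148.1536

1148.1536 pc


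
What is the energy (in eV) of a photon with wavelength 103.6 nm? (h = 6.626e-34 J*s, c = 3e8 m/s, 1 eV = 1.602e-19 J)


E = hc/lambda = 6.626e-34 * 3e8 / 1.036e-07 = 1.919e-18 J = 11.9771 eV

11.9771 eV


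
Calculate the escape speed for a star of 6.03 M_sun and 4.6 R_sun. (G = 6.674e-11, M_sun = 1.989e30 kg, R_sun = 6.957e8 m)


M = 6.03 * 1.989e30 kg = 1.199367e+31 kg; R = 4.6 * 6.957e8 m = 3.20022e+09 m. v_esc = sqrt(2GM/R) = sqrt(2 * 6.674e-11 * 1.199367e+31 / 3.20022e+09) = 707284.644

707284.644 m/s


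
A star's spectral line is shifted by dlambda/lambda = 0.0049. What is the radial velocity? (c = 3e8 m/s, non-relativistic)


v = (dlambda/lambda) * c = 0.0049 * 3e8 = 1.470e+06

1.470e+06 m/s


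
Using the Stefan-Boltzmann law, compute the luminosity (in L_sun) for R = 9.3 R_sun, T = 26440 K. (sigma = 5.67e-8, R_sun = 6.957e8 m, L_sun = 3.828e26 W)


R = 9.3 * 6.957e8 m = 6.47001e+09 m. L = 4*pi*R^2*sigma*T^4 = 4*pi*(6.47001e+09)^2 * 5.67e-8 * 26440^4 = 1.45763447e+31 W. L/L_sun = 1.45763447e+31 / 3.828e26 = 38078.2255

38078.2255 L_sun


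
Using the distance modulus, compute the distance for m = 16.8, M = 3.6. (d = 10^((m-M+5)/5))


d = 10^((m - M + 5)/5) = 10^((16.8 - 3.6 + 5)/5) = 4365.1583

4365.1583 pc


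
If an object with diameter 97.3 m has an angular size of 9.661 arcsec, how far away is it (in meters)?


D = size / theta_rad, theta_rad = 9.661 * pi/(180*3600) = 4.684e-05, D = 2.077e+06

2.077e+06 m


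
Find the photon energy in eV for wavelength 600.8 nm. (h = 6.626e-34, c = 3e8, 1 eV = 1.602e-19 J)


E = hc/lambda = 6.626e-34 * 3e8 / 6.008e-07 = 3.309e-19 J = 2.0653 eV

2.0653 eV


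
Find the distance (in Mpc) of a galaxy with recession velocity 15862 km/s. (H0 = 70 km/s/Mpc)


d = v / H0 = 15862 / 70 = 226.6

226.6 Mpc


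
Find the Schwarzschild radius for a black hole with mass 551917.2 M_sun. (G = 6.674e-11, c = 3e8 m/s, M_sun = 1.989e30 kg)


M = 551917.2 * 1.989e30 kg = 1.097763311e+36 kg. rs = 2GM/c^2 = 2 * 6.674e-11 * 1.097763311e+36 / (3e8)^2 = 1.628e+09

1.628e+09 m


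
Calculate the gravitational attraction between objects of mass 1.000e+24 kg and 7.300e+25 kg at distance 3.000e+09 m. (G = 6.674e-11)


F = G*m1*m2/r^2 = 6.674e-11 * 1.000e+24 * 7.300e+25 / (3.000e+09)^2 = 6.674e-11 * 7.300e+49 / 9.000e+18 = 5.413e+20

5.413e+20 N


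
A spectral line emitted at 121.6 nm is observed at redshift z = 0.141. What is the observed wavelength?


lam_obs = lam_emit * (1 + z) = 121.6 * (1 + 0.141) = 138.7456

138.7456 nm


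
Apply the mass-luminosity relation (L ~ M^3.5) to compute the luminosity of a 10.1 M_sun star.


L/L_sun = (M/M_sun)^3.5 = 10.1^3.5 = 3274.3478

3274.3478 L_sun


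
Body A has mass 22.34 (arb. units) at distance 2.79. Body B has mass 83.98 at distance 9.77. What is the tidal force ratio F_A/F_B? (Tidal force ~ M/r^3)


Ratio = (M1/r1^3) / (M2/r2^3) = (22.34/2.79^3) / (83.98/9.77^3) = 11.423

11.423


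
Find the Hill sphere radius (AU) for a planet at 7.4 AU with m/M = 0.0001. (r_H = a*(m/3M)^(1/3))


r_H = a * (m/3M)^(1/3) = 7.4 * (0.0001/3)^(1/3) = 0.2382

0.2382 AU


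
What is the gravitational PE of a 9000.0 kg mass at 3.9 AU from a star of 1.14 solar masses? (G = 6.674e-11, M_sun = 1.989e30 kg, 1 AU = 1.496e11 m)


M = 1.14 * 1.989e30 kg = 2.26746e+30 kg; r = 3.9 AU * 1.496e11 m/AU = 5.8344e+11 m. U = -GM*m/r = -(6.674e-11 * 2.26746e+30 * 9000.0) / 5.8344e+11 = -2.334e+12

-2.334e+12 J


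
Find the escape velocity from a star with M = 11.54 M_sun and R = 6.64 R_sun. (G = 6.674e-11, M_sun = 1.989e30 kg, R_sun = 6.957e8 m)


M = 11.54 * 1.989e30 kg = 2.295306e+31 kg; R = 6.64 * 6.957e8 m = 4.619448e+09 m. v_esc = sqrt(2GM/R) = sqrt(2 * 6.674e-11 * 2.295306e+31 / 4.619448e+09) = 814391.7277

814391.7277 m/s


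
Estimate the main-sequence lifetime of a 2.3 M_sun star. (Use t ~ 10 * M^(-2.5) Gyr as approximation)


t = 10 * M^(-2.5) = 10 * 2.3^(-2.5) = 1.2465

1.2465 Gyr


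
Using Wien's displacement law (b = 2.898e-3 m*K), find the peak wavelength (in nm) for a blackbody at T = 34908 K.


lam_max = b / T = 2.898e-3 / 34908 = 8.302e-08 m = 83.0182 nm

83.0182 nm


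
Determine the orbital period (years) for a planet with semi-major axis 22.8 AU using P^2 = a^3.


P = a^(3/2) = 22.8^1.5 = 108.8685

108.8685 years
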